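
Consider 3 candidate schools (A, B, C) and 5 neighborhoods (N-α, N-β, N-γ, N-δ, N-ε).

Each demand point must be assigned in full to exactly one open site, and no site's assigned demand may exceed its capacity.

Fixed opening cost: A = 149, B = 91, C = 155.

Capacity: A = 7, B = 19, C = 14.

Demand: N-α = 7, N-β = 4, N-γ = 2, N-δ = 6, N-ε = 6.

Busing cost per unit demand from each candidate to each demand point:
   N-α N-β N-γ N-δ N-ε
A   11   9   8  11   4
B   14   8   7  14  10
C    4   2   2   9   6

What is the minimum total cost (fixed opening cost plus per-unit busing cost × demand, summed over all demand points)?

430

Open {B, C}; cheapest assignment that respects the capacities:
  B (cap 19, load 12): N-δ, N-ε — cost 6×14 + 6×10 = 144
  C (cap 14, load 13): N-α, N-β, N-γ — cost 7×4 + 4×2 + 2×2 = 40
  Shipping 184, fixed 246 → total 430.
  Any other capacity-feasible assignment to {B, C} ships for at least 184.
Compare {A, B}: its best feasible assignment gives total 492.
Compare {A, B, C}: its best feasible assignment gives total 543.
Every other set of open sites that can feasibly serve all demand totals ≥ 492 even under its best assignment. Minimum: 430.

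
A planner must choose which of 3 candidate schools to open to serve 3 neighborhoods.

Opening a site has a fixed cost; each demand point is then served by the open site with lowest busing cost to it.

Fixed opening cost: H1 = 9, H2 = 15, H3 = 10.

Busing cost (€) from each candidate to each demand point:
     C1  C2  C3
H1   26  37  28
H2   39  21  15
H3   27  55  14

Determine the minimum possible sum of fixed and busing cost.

Open {H1, H2}: assign each demand point to its cheapest open site.
  C1→H1 26, C2→H2 21, C3→H2 15
  busing cost 62, fixed 24 → total 86.
Compare {H2, H3}: busing cost 62 + fixed 25 = 87.
Compare {H2}: busing cost 75 + fixed 15 = 90.
Compare {H1, H2, H3}: busing cost 61 + fixed 34 = 95.
All other subsets cost ≥ 87. Minimum total cost: 86.

86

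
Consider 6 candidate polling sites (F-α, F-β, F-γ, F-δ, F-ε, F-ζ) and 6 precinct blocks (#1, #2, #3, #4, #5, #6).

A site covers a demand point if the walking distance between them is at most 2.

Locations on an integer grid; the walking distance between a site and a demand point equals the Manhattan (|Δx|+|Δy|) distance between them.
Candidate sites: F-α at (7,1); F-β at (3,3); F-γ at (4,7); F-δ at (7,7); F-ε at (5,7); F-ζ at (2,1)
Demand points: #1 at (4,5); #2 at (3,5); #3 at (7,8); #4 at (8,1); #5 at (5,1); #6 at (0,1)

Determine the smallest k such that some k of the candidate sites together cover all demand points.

Coverage sets (demand points within 2 of each site):
  F-α: {#4, #5}
  F-β: {#2}
  F-γ: {#1}
  F-δ: {#3}
  F-ε: {}
  F-ζ: {#6}
No 4 sites suffice: every size-4 union leaves at least one demand point uncovered.
But {F-α, F-β, F-γ, F-δ, F-ζ} covers everything, so the minimum is 5.

5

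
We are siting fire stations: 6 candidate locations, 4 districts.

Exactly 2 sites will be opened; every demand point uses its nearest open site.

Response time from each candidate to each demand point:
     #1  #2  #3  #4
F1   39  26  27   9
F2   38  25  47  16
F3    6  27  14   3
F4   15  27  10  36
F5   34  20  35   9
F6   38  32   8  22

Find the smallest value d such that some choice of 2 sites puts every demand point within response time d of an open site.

20

Open {F3, F5}.
  Farthest demand point is #2 at response time 20 (to F5); all others are ≤ 20.
With {F4, F5} the worst case is 20.
With {F2, F3} the worst case is 25.
No size-2 selection achieves below 20.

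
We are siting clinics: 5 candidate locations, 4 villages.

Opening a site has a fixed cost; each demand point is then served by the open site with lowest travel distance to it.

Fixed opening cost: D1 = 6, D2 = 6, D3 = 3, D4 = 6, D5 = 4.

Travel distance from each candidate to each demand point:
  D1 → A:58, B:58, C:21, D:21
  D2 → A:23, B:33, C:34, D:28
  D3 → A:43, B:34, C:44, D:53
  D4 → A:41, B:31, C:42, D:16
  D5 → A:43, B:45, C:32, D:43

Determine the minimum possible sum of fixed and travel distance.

109

Open {D1, D2, D4}: assign each demand point to its cheapest open site.
  A→D2 23, B→D4 31, C→D1 21, D→D4 16
  travel distance 91, fixed 18 → total 109.
Compare {D1, D2}: travel distance 98 + fixed 12 = 110.
Compare {D1, D2, D3, D4}: travel distance 91 + fixed 21 = 112.
Compare {D1, D2, D3}: travel distance 98 + fixed 15 = 113.
All other subsets cost ≥ 110. Minimum total cost: 109.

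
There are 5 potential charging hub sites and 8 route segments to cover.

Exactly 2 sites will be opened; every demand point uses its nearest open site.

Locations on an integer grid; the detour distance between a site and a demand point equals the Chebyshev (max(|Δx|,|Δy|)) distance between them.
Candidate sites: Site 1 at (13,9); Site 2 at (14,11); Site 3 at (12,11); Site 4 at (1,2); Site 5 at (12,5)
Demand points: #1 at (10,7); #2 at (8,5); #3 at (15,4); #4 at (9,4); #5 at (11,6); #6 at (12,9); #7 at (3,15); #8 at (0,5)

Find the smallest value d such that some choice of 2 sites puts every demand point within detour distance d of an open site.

9

Open {Site 3, Site 4}.
  Farthest demand point is #7 at detour distance 9 (to Site 3); all others are ≤ 9.
With {Site 1, Site 4} the worst case is 10.
With {Site 4, Site 5} the worst case is 10.
No size-2 selection achieves below 9.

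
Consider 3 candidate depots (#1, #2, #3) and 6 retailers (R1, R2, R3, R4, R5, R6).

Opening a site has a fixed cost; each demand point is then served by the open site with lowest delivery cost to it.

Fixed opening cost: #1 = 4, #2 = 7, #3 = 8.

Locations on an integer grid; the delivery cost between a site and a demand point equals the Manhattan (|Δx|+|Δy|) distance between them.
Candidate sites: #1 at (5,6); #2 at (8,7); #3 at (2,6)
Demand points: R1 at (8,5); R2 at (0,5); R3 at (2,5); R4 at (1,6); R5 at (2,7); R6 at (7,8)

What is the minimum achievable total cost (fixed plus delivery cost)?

25

Open {#2, #3}: assign each demand point to its cheapest open site.
  R1→#2 2, R2→#3 3, R3→#3 1, R4→#3 1, R5→#3 1, R6→#2 2
  delivery cost 10, fixed 15 → total 25.
Compare {#1, #3}: delivery cost 14 + fixed 12 = 26.
Compare {#3}: delivery cost 20 + fixed 8 = 28.
Compare {#1, #2, #3}: delivery cost 10 + fixed 19 = 29.
All other subsets cost ≥ 26. Minimum total cost: 25.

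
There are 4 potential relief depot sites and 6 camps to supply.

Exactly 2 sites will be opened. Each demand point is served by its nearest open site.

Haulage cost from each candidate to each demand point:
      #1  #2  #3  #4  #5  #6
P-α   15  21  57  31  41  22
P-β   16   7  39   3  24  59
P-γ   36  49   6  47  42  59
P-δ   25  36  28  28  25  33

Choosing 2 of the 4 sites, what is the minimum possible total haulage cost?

110

Open {P-α, P-β}.
  #1→P-α 15, #2→P-β 7, #3→P-β 39, #4→P-β 3, #5→P-β 24, #6→P-α 22  ⇒ total 110.
Compare {P-β, P-δ}: total 111.
Compare {P-β, P-γ}: total 115.
No size-2 selection does better; minimum is 110.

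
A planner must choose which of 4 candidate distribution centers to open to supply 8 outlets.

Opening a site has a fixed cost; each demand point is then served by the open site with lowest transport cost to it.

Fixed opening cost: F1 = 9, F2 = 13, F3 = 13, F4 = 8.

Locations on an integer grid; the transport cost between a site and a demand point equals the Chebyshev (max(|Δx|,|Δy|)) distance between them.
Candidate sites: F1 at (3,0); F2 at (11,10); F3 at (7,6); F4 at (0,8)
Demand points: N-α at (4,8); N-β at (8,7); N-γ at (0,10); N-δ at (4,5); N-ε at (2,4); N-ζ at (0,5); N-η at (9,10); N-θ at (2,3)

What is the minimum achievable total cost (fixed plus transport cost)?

Open {F3, F4}: assign each demand point to its cheapest open site.
  N-α→F3 3, N-β→F3 1, N-γ→F4 2, N-δ→F3 3, N-ε→F4 4, N-ζ→F4 3, N-η→F3 4, N-θ→F3 5
  transport cost 25, fixed 21 → total 46.
Compare {F4}: transport cost 39 + fixed 8 = 47.
Compare {F3}: transport cost 35 + fixed 13 = 48.
Compare {F2, F4}: transport cost 27 + fixed 21 = 48.
All other subsets cost ≥ 47. Minimum total cost: 46.

46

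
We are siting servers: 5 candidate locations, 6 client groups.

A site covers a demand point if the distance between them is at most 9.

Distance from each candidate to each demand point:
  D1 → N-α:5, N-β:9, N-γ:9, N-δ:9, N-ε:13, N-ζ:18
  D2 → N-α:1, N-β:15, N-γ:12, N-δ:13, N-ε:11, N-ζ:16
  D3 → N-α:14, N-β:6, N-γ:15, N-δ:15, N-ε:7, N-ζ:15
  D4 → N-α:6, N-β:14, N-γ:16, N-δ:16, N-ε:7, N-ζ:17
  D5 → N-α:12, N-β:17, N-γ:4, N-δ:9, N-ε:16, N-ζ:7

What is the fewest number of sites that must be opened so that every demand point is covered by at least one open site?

3

Coverage sets (demand points within 9 of each site):
  D1: {N-α, N-β, N-γ, N-δ}
  D2: {N-α}
  D3: {N-β, N-ε}
  D4: {N-α, N-ε}
  D5: {N-γ, N-δ, N-ζ}
No 2 sites suffice: every size-2 union leaves at least one demand point uncovered.
But {D1, D3, D5} covers everything, so the minimum is 3.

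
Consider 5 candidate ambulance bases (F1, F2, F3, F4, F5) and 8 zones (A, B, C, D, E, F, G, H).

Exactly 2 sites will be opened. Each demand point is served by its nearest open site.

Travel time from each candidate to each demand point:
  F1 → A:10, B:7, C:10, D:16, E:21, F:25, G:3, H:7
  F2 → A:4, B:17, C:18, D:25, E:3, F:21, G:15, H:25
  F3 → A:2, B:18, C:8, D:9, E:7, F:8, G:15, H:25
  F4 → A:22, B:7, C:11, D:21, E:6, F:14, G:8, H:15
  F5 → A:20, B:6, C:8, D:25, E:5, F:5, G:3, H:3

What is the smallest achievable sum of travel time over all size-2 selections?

41

Open {F3, F5}.
  A→F3 2, B→F5 6, C→F3 8, D→F3 9, E→F5 5, F→F5 5, G→F5 3, H→F5 3  ⇒ total 41.
Compare {F1, F3}: total 51.
Compare {F1, F5}: total 56.
No size-2 selection does better; minimum is 41.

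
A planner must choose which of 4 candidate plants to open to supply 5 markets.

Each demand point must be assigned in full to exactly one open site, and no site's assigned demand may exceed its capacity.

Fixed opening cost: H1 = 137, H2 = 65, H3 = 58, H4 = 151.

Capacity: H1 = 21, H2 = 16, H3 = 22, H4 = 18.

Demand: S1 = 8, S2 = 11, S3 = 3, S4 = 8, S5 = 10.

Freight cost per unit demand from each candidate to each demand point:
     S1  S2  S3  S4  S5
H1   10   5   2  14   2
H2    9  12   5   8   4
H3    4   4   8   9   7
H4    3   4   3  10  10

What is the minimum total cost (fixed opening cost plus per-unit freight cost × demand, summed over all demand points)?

398

Open {H1, H3}; cheapest assignment that respects the capacities:
  H1 (cap 21, load 21): S2, S5 — cost 11×5 + 10×2 = 75
  H3 (cap 22, load 19): S1, S3, S4 — cost 8×4 + 3×8 + 8×9 = 128
  Shipping 203, fixed 195 → total 398.
  Any other capacity-feasible assignment to {H1, H3} ships for at least 203.
Compare {H1, H2, H3}: its best feasible assignment gives total 426.
Compare {H2, H3, H4}: its best feasible assignment gives total 463.
Every other set of open sites that can feasibly serve all demand totals ≥ 426 even under its best assignment. Minimum: 398.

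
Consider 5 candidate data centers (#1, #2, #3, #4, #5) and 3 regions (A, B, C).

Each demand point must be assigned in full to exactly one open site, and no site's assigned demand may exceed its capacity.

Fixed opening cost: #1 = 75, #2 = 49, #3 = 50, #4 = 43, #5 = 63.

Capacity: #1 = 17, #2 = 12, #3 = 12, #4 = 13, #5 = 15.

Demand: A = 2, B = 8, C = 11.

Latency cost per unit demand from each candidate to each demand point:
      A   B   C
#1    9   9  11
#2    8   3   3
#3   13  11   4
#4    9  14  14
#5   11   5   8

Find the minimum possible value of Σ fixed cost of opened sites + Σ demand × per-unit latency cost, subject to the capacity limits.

183

Open {#2, #3}; cheapest assignment that respects the capacities:
  #2 (cap 12, load 10): A, B — cost 2×8 + 8×3 = 40
  #3 (cap 12, load 11): C — cost 11×4 = 44
  Shipping 84, fixed 99 → total 183.
  Any other capacity-feasible assignment to {#2, #3} ships for at least 84.
Compare {#2, #5}: its best feasible assignment gives total 207.
Compare {#3, #5}: its best feasible assignment gives total 219.
Every other set of open sites that can feasibly serve all demand totals ≥ 207 even under its best assignment. Minimum: 183.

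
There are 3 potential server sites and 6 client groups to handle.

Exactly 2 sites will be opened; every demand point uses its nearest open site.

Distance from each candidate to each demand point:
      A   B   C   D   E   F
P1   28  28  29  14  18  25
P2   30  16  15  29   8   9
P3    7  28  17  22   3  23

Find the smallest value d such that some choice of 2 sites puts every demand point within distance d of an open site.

Open {P2, P3}.
  Farthest demand point is D at distance 22 (to P3); all others are ≤ 22.
With {P1, P2} the worst case is 28.
With {P1, P3} the worst case is 28.
No size-2 selection achieves below 22.

22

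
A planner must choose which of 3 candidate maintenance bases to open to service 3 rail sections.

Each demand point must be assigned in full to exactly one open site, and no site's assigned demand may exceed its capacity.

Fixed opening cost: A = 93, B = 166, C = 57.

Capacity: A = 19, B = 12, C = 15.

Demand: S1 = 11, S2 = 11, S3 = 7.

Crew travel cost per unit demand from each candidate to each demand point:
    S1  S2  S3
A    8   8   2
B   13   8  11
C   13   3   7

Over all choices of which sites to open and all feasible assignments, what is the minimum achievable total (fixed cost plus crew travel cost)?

285

Open {A, C}; cheapest assignment that respects the capacities:
  A (cap 19, load 18): S1, S3 — cost 11×8 + 7×2 = 102
  C (cap 15, load 11): S2 — cost 11×3 = 33
  Shipping 135, fixed 150 → total 285.
  Any other capacity-feasible assignment to {A, C} ships for at least 135.
Compare {A, B}: its best feasible assignment gives total 449.
Compare {A, B, C}: its best feasible assignment gives total 451.
Every other set of open sites that can feasibly serve all demand totals ≥ 449 even under its best assignment. Minimum: 285.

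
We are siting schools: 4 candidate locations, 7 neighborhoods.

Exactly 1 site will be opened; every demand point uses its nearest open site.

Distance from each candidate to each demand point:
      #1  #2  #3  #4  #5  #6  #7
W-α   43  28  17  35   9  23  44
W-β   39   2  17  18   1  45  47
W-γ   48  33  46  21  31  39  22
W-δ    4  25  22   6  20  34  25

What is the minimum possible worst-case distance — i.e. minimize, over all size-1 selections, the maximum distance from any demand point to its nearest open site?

34

Open {W-δ}.
  Farthest demand point is #6 at distance 34 (to W-δ); all others are ≤ 34.
With {W-α} the worst case is 44.
With {W-β} the worst case is 47.
No size-1 selection achieves below 34.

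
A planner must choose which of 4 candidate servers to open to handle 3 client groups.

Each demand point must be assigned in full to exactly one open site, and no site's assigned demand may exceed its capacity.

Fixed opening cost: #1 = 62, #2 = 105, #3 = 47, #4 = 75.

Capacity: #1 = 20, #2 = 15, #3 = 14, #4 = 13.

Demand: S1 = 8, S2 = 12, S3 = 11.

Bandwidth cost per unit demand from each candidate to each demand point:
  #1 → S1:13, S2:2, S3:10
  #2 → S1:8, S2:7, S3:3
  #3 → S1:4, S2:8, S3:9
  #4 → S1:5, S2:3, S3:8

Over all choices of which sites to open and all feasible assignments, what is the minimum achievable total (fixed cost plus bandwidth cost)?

303

Open {#1, #2, #3}; cheapest assignment that respects the capacities:
  #1 (cap 20, load 12): S2 — cost 12×2 = 24
  #2 (cap 15, load 11): S3 — cost 11×3 = 33
  #3 (cap 14, load 8): S1 — cost 8×4 = 32
  Shipping 89, fixed 214 → total 303.
  Any other capacity-feasible assignment to {#1, #2, #3} ships for at least 89.
Compare {#1, #2}: its best feasible assignment gives total 328.
Compare {#1, #3, #4}: its best feasible assignment gives total 328.
Every other set of open sites that can feasibly serve all demand totals ≥ 328 even under its best assignment. Minimum: 303.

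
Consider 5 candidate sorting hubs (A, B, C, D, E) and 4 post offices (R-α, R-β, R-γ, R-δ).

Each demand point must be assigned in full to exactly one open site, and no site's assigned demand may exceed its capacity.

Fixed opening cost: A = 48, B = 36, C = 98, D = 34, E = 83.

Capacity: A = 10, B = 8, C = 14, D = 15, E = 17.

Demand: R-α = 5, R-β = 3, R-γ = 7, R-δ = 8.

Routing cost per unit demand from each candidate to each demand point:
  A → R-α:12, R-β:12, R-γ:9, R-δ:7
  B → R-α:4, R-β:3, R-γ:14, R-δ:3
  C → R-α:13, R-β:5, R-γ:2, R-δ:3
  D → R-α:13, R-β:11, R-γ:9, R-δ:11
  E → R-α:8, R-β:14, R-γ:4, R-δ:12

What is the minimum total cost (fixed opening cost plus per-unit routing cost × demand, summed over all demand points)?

250

Open {B, D}; cheapest assignment that respects the capacities:
  B (cap 8, load 8): R-α, R-β — cost 5×4 + 3×3 = 29
  D (cap 15, load 15): R-γ, R-δ — cost 7×9 + 8×11 = 151
  Shipping 180, fixed 70 → total 250.
  Any other capacity-feasible assignment to {B, D} ships for at least 180.
Compare {B, E}: its best feasible assignment gives total 253.
Compare {A, B, D}: its best feasible assignment gives total 266.
Every other set of open sites that can feasibly serve all demand totals ≥ 253 even under its best assignment. Minimum: 250.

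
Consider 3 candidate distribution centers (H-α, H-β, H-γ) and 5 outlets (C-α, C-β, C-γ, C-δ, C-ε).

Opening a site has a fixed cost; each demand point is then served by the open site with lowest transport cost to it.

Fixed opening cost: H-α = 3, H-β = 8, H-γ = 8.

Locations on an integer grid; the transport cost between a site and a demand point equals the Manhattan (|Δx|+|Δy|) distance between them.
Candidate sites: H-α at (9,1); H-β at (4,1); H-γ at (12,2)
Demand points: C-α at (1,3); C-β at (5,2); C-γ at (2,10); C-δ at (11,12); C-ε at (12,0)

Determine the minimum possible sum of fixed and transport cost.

Open {H-α, H-β}: assign each demand point to its cheapest open site.
  C-α→H-β 5, C-β→H-β 2, C-γ→H-β 11, C-δ→H-α 13, C-ε→H-α 4
  transport cost 35, fixed 11 → total 46.
Compare {H-β, H-γ}: transport cost 31 + fixed 16 = 47.
Compare {H-α, H-β, H-γ}: transport cost 31 + fixed 19 = 50.
Compare {H-α}: transport cost 48 + fixed 3 = 51.
All other subsets cost ≥ 47. Minimum total cost: 46.

46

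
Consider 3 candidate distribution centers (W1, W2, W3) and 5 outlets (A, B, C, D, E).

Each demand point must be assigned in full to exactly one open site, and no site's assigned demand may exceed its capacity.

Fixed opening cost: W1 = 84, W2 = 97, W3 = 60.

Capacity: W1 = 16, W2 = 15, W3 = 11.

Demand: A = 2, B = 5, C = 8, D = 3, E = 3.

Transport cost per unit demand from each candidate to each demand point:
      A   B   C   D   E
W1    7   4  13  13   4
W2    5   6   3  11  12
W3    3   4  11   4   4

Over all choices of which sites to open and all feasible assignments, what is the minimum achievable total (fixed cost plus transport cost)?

235

Open {W2, W3}; cheapest assignment that respects the capacities:
  W2 (cap 15, load 10): A, C — cost 2×5 + 8×3 = 34
  W3 (cap 11, load 11): B, D, E — cost 5×4 + 3×4 + 3×4 = 44
  Shipping 78, fixed 157 → total 235.
  Any other capacity-feasible assignment to {W2, W3} ships for at least 78.
Compare {W1, W2}: its best feasible assignment gives total 280.
Compare {W1, W3}: its best feasible assignment gives total 290.
Every other set of open sites that can feasibly serve all demand totals ≥ 280 even under its best assignment. Minimum: 235.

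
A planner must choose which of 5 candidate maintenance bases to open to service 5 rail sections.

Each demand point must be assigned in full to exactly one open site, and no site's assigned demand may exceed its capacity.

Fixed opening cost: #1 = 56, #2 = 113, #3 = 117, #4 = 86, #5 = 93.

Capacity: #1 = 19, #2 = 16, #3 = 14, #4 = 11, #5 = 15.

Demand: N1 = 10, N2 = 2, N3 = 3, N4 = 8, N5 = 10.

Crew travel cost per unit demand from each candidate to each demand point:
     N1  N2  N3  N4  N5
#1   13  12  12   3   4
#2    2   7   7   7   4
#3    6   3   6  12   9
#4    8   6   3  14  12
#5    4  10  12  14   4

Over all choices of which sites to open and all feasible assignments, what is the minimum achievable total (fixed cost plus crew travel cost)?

Open {#1, #2}; cheapest assignment that respects the capacities:
  #1 (cap 19, load 18): N4, N5 — cost 8×3 + 10×4 = 64
  #2 (cap 16, load 15): N1, N2, N3 — cost 10×2 + 2×7 + 3×7 = 55
  Shipping 119, fixed 169 → total 288.
  Any other capacity-feasible assignment to {#1, #2} ships for at least 119.
Compare {#1, #5}: its best feasible assignment gives total 309.
Compare {#1, #2, #4}: its best feasible assignment gives total 360.
Every other set of open sites that can feasibly serve all demand totals ≥ 309 even under its best assignment. Minimum: 288.

288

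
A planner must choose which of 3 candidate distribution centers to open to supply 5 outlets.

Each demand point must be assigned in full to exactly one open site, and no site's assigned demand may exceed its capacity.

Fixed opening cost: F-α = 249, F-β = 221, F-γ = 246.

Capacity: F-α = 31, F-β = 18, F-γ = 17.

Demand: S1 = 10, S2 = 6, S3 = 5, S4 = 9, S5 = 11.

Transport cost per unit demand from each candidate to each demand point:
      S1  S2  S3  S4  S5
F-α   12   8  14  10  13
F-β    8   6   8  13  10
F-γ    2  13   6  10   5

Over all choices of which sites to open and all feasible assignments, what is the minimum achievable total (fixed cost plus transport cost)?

826

Open {F-α, F-γ}; cheapest assignment that respects the capacities:
  F-α (cap 31, load 26): S2, S4, S5 — cost 6×8 + 9×10 + 11×13 = 281
  F-γ (cap 17, load 15): S1, S3 — cost 10×2 + 5×6 = 50
  Shipping 331, fixed 495 → total 826.
  Any other capacity-feasible assignment to {F-α, F-γ} ships for at least 331.
Compare {F-α, F-β}: its best feasible assignment gives total 871.
Compare {F-α, F-β, F-γ}: its best feasible assignment gives total 1002.
Every other set of open sites that can feasibly serve all demand totals ≥ 871 even under its best assignment. Minimum: 826.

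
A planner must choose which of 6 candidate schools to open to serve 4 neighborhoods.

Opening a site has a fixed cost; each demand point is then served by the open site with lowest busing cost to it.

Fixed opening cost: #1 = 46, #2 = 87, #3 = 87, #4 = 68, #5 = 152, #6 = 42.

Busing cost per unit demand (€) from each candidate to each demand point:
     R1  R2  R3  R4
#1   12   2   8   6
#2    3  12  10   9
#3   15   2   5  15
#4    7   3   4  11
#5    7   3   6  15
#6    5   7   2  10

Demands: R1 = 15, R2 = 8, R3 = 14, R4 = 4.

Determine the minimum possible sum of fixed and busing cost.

Open {#1, #6}: assign each demand point to its cheapest open site.
  R1→#6 15×5=75, R2→#1 8×2=16, R3→#6 14×2=28, R4→#1 4×6=24
  busing cost 143, fixed 88 → total 231.
Compare {#6}: busing cost 199 + fixed 42 = 241.
Compare {#4, #6}: busing cost 167 + fixed 110 = 277.
Compare {#3, #6}: busing cost 159 + fixed 129 = 288.
All other subsets cost ≥ 241. Minimum total cost: 231.

231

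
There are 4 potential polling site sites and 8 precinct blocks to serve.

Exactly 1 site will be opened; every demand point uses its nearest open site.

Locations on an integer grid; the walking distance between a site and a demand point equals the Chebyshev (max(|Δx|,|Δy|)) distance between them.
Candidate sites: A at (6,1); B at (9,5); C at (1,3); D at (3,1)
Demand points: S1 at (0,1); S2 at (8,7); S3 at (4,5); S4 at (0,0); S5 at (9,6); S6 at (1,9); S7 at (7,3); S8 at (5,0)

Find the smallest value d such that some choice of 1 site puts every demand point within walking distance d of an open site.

Open {A}.
  Farthest demand point is S6 at walking distance 8 (to A); all others are ≤ 8.
With {C} the worst case is 8.
With {D} the worst case is 8.
No size-1 selection achieves below 8.

8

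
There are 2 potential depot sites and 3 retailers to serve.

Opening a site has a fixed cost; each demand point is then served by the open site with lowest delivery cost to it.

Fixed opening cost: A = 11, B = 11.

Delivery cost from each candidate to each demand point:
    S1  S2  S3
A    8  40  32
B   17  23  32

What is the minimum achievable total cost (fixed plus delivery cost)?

83

Open {B}: assign each demand point to its cheapest open site.
  S1→B 17, S2→B 23, S3→B 32
  delivery cost 72, fixed 11 → total 83.
Compare {A, B}: delivery cost 63 + fixed 22 = 85.
Compare {A}: delivery cost 80 + fixed 11 = 91.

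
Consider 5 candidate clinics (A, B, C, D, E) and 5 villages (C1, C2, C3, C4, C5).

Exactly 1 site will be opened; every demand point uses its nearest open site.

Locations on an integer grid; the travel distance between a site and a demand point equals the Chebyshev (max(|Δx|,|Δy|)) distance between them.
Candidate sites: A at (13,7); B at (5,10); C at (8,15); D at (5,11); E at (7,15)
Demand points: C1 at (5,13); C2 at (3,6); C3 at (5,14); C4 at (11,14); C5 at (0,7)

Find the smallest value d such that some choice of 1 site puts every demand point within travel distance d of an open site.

6

Open {B}.
  Farthest demand point is C4 at travel distance 6 (to B); all others are ≤ 6.
With {D} the worst case is 6.
With {C} the worst case is 9.
No size-1 selection achieves below 6.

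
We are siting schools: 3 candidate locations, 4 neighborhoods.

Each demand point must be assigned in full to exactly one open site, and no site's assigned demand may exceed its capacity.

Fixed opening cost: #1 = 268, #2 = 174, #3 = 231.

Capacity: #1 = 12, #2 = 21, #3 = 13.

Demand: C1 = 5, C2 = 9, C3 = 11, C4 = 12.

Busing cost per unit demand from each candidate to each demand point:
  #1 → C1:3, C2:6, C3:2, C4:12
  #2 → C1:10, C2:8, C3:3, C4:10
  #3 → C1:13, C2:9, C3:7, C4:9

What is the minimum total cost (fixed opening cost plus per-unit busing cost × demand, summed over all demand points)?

Open {#1, #2, #3}; cheapest assignment that respects the capacities:
  #1 (cap 12, load 5): C1 — cost 5×3 = 15
  #2 (cap 21, load 20): C2, C3 — cost 9×8 + 11×3 = 105
  #3 (cap 13, load 12): C4 — cost 12×9 = 108
  Shipping 228, fixed 673 → total 901.
  Any other capacity-feasible assignment to {#1, #2, #3} ships for at least 228.
Total demand is 37 and no other set of sites has combined capacity ≥ 37, so {#1, #2, #3} is the only feasible choice of open sites. Minimum: 901.

901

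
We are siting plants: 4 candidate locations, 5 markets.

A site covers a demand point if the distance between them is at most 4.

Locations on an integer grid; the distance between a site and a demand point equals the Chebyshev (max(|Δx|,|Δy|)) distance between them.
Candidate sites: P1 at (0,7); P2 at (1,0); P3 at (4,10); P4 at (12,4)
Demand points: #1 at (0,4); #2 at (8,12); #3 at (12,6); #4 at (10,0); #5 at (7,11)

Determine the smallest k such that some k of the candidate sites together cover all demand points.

Coverage sets (demand points within 4 of each site):
  P1: {#1}
  P2: {#1}
  P3: {#2, #5}
  P4: {#3, #4}
No 2 sites suffice: every size-2 union leaves at least one demand point uncovered.
But {P1, P3, P4} covers everything, so the minimum is 3.

3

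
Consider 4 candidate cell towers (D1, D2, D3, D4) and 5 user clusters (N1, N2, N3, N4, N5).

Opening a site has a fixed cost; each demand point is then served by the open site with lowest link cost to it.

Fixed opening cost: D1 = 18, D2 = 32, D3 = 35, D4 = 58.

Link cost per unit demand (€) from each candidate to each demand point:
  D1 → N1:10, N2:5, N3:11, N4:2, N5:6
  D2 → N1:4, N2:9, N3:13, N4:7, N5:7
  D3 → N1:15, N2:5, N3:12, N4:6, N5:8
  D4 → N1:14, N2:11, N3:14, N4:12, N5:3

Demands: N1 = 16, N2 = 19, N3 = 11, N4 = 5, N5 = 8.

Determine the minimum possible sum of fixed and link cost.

Open {D1, D2}: assign each demand point to its cheapest open site.
  N1→D2 16×4=64, N2→D1 19×5=95, N3→D1 11×11=121, N4→D1 5×2=10, N5→D1 8×6=48
  link cost 338, fixed 50 → total 388.
Compare {D1, D2, D4}: link cost 314 + fixed 108 = 422.
Compare {D1, D2, D3}: link cost 338 + fixed 85 = 423.
Compare {D2, D3}: link cost 377 + fixed 67 = 444.
All other subsets cost ≥ 422. Minimum total cost: 388.

388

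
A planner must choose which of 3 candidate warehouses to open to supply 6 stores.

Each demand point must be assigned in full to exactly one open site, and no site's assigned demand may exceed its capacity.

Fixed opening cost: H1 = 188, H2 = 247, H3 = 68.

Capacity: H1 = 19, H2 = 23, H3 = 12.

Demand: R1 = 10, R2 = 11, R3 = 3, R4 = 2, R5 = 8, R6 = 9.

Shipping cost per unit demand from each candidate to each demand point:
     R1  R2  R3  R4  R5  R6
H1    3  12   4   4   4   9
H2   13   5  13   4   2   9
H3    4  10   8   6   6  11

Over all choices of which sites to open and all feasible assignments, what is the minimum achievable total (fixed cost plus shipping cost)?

Open {H1, H2, H3}; cheapest assignment that respects the capacities:
  H1 (cap 19, load 14): R3, R4, R6 — cost 3×4 + 2×4 + 9×9 = 101
  H2 (cap 23, load 19): R2, R5 — cost 11×5 + 8×2 = 71
  H3 (cap 12, load 10): R1 — cost 10×4 = 40
  Shipping 212, fixed 503 → total 715.
  Any other capacity-feasible assignment to {H1, H2, H3} ships for at least 212.
Total demand is 43 and no other set of sites has combined capacity ≥ 43, so {H1, H2, H3} is the only feasible choice of open sites. Minimum: 715.

715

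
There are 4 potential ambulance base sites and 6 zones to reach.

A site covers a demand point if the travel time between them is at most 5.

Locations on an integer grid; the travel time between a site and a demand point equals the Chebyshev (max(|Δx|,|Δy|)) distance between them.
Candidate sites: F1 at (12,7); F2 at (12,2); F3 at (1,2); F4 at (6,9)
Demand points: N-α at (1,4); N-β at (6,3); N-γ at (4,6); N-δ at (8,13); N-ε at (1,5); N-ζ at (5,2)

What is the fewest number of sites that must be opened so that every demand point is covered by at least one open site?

Coverage sets (demand points within 5 of each site):
  F1: {}
  F2: {}
  F3: {N-α, N-β, N-γ, N-ε, N-ζ}
  F4: {N-α, N-γ, N-δ, N-ε}
No single site covers all 6 demand points.
But {F3, F4} covers everything, so the minimum is 2.

2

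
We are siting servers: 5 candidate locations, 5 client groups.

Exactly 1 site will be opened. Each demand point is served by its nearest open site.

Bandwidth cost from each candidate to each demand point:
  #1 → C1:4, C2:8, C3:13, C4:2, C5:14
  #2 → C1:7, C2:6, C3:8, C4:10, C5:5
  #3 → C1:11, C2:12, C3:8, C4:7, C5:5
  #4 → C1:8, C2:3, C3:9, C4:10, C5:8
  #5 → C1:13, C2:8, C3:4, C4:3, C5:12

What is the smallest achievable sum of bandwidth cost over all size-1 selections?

Open {#2}.
  C1→#2 7, C2→#2 6, C3→#2 8, C4→#2 10, C5→#2 5  ⇒ total 36.
Compare {#4}: total 38.
Compare {#5}: total 40.
No size-1 selection does better; minimum is 36.

36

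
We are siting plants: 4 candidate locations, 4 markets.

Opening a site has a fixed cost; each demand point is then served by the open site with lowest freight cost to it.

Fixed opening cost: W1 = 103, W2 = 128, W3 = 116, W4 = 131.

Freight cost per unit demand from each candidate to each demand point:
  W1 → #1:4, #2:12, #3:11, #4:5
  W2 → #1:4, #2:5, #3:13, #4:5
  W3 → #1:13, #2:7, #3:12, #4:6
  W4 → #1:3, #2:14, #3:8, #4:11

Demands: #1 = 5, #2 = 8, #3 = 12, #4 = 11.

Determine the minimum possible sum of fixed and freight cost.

399

Open {W2}: assign each demand point to its cheapest open site.
  #1→W2 5×4=20, #2→W2 8×5=40, #3→W2 12×13=156, #4→W2 11×5=55
  freight cost 271, fixed 128 → total 399.
Compare {W1}: freight cost 303 + fixed 103 = 406.
Compare {W3}: freight cost 331 + fixed 116 = 447.
Compare {W2, W4}: freight cost 206 + fixed 259 = 465.
All other subsets cost ≥ 406. Minimum total cost: 399.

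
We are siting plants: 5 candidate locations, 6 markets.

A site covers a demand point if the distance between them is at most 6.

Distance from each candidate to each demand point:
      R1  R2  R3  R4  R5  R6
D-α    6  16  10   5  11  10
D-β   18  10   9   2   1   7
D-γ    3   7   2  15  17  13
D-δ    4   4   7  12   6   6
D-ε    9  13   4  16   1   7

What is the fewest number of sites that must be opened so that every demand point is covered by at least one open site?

Coverage sets (demand points within 6 of each site):
  D-α: {R1, R4}
  D-β: {R4, R5}
  D-γ: {R1, R3}
  D-δ: {R1, R2, R5, R6}
  D-ε: {R3, R5}
No 2 sites suffice: every size-2 union leaves at least one demand point uncovered.
But {D-α, D-γ, D-δ} covers everything, so the minimum is 3.

3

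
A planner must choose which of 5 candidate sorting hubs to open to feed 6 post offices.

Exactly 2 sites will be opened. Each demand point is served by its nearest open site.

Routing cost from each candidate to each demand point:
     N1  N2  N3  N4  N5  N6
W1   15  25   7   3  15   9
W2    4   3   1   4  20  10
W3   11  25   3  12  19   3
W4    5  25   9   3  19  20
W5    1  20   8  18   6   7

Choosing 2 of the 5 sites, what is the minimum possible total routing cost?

22

Open {W2, W5}.
  N1→W5 1, N2→W2 3, N3→W2 1, N4→W2 4, N5→W5 6, N6→W5 7  ⇒ total 22.
Compare {W2, W3}: total 34.
Compare {W1, W2}: total 35.
No size-2 selection does better; minimum is 22.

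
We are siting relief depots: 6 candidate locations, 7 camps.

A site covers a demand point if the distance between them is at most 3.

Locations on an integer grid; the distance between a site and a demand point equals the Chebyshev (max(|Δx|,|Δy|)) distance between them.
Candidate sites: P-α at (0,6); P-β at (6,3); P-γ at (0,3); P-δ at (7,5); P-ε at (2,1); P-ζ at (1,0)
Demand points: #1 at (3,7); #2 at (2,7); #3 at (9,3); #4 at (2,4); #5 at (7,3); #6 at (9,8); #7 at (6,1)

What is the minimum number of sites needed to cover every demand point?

Coverage sets (demand points within 3 of each site):
  P-α: {#1, #2, #4}
  P-β: {#3, #5, #7}
  P-γ: {#4}
  P-δ: {#3, #5, #6}
  P-ε: {#4}
  P-ζ: {}
No 2 sites suffice: every size-2 union leaves at least one demand point uncovered.
But {P-α, P-β, P-δ} covers everything, so the minimum is 3.

3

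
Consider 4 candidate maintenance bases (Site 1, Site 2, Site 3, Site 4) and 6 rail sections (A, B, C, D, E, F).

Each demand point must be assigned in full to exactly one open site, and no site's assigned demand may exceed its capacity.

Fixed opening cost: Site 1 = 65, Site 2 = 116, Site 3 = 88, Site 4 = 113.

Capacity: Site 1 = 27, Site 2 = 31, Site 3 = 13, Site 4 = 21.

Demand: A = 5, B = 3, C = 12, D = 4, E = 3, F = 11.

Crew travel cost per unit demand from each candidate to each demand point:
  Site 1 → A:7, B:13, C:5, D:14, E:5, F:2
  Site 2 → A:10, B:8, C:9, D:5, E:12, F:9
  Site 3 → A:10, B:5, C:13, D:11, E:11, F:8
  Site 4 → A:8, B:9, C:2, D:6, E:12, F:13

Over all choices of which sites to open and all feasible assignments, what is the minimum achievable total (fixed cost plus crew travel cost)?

325

Open {Site 1, Site 4}; cheapest assignment that respects the capacities:
  Site 1 (cap 27, load 19): A, E, F — cost 5×7 + 3×5 + 11×2 = 72
  Site 4 (cap 21, load 19): B, C, D — cost 3×9 + 12×2 + 4×6 = 75
  Shipping 147, fixed 178 → total 325.
  Any other capacity-feasible assignment to {Site 1, Site 4} ships for at least 147.
Compare {Site 1, Site 3}: its best feasible assignment gives total 359.
Compare {Site 1, Site 2}: its best feasible assignment gives total 372.
Every other set of open sites that can feasibly serve all demand totals ≥ 359 even under its best assignment. Minimum: 325.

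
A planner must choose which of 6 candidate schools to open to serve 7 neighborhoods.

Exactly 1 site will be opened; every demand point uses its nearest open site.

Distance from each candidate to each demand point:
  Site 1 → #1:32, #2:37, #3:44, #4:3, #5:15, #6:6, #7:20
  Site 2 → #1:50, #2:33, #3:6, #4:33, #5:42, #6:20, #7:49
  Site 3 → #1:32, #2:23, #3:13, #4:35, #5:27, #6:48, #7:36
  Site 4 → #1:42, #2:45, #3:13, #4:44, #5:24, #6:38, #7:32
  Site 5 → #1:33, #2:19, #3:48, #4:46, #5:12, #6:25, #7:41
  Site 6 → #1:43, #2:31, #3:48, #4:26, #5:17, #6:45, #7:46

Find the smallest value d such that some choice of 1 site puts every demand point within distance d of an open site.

Open {Site 1}.
  Farthest demand point is #3 at distance 44 (to Site 1); all others are ≤ 44.
With {Site 4} the worst case is 45.
With {Site 3} the worst case is 48.
No size-1 selection achieves below 44.

44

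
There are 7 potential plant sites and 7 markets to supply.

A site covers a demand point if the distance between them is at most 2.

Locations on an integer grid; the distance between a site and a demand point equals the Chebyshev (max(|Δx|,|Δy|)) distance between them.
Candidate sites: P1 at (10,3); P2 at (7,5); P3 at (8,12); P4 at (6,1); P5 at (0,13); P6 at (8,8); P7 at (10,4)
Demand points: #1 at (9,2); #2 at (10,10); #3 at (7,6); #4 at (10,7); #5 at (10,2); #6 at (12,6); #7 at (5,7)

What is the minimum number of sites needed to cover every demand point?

3

Coverage sets (demand points within 2 of each site):
  P1: {#1, #5}
  P2: {#3, #7}
  P3: {#2}
  P4: {}
  P5: {}
  P6: {#2, #3, #4}
  P7: {#1, #5, #6}
No 2 sites suffice: every size-2 union leaves at least one demand point uncovered.
But {P2, P6, P7} covers everything, so the minimum is 3.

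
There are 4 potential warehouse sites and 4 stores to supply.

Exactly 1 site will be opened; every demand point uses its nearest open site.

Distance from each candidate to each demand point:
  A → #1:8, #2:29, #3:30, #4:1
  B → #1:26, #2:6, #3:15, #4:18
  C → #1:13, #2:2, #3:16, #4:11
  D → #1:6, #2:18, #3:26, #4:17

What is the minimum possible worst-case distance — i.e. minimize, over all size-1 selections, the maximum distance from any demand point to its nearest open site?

16

Open {C}.
  Farthest demand point is #3 at distance 16 (to C); all others are ≤ 16.
With {B} the worst case is 26.
With {D} the worst case is 26.
No size-1 selection achieves below 16.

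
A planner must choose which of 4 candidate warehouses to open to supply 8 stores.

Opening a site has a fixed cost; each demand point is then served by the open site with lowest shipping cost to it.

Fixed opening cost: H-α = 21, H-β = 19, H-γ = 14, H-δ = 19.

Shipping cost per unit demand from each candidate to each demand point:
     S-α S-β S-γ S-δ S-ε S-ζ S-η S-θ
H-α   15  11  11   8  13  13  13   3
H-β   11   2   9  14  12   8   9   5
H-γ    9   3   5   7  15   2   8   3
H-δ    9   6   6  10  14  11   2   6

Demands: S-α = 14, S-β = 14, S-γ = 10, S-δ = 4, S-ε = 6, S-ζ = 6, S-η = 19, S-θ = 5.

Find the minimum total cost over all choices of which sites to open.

421

Open {H-β, H-γ, H-δ}: assign each demand point to its cheapest open site.
  S-α→H-γ 14×9=126, S-β→H-β 14×2=28, S-γ→H-γ 10×5=50, S-δ→H-γ 4×7=28, S-ε→H-β 6×12=72, S-ζ→H-γ 6×2=12, S-η→H-δ 19×2=38, S-θ→H-γ 5×3=15
  shipping cost 369, fixed 52 → total 421.
Compare {H-γ, H-δ}: shipping cost 395 + fixed 33 = 428.
Compare {H-α, H-β, H-γ, H-δ}: shipping cost 369 + fixed 73 = 442.
Compare {H-α, H-γ, H-δ}: shipping cost 389 + fixed 54 = 443.
All other subsets cost ≥ 428. Minimum total cost: 421.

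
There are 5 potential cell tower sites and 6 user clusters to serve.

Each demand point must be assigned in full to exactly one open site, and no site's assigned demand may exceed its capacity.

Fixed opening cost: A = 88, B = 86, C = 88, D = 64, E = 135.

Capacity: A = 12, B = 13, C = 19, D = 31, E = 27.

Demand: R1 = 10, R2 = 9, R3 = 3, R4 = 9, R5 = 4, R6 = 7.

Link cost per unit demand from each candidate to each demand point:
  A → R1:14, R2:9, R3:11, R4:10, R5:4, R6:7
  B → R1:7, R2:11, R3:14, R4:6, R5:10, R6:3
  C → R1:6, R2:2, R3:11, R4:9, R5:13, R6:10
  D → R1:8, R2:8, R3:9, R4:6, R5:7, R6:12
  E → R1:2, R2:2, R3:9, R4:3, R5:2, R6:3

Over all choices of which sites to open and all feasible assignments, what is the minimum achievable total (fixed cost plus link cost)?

Open {D, E}; cheapest assignment that respects the capacities:
  D (cap 31, load 16): R3, R4, R5 — cost 3×9 + 9×6 + 4×7 = 109
  E (cap 27, load 26): R1, R2, R6 — cost 10×2 + 9×2 + 7×3 = 59
  Shipping 168, fixed 199 → total 367.
  Any other capacity-feasible assignment to {D, E} ships for at least 168.
Compare {C, E}: its best feasible assignment gives total 384.
Compare {C, D}: its best feasible assignment gives total 423.
Every other set of open sites that can feasibly serve all demand totals ≥ 384 even under its best assignment. Minimum: 367.

367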